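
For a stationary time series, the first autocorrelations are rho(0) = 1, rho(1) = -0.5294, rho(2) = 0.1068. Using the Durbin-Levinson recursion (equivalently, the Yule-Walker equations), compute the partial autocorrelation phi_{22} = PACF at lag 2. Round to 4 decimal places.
\phi_{22} = -0.2410

The PACF at lag k is phi_{kk}, the last component of the solution
to the Yule-Walker system G_k phi = r_k where
  (G_k)_{ij} = rho(|i - j|), (r_k)_i = rho(i), i,j = 1..k.
Equivalently, Durbin-Levinson gives phi_{kk} iteratively:
  phi_{11} = rho(1)
  phi_{kk} = [rho(k) - sum_{j=1..k-1} phi_{k-1,j} rho(k-j)]
            / [1 - sum_{j=1..k-1} phi_{k-1,j} rho(j)],
  phi_{k,j} = phi_{k-1,j} - phi_{kk} phi_{k-1,k-j},  j = 1..k-1.
Step k = 1:
  phi_11 = rho(1) = -0.5294.
Step k = 2:
  phi_22 = [rho(2) - phi_11 rho(1)] / [1 - phi_11 rho(1)] = [0.1068 - (-0.5294)(-0.5294)] / [1 - (-0.5294)(-0.5294)]
         = -0.17346436 / 0.71973564 = -0.241.
Therefore phi_{22} = -0.2410.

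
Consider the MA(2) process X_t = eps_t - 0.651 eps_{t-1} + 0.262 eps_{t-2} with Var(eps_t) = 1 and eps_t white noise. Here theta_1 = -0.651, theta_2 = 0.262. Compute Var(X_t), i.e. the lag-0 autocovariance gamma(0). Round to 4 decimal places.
\gamma(0) = 1.4924

For an MA(q) process X_t = eps_t + sum_i theta_i eps_{t-i} with
Var(eps_t) = sigma^2, the variance is
  gamma(0) = sigma^2 * (1 + sum_i theta_i^2).
  sum_i theta_i^2 = (-0.651)^2 + (0.262)^2 = 0.423801 + 0.068644 = 0.492445.
  gamma(0) = 1 * (1 + 0.492445) = 1 * 1.492445 = 1.492445, which rounds to 1.4924.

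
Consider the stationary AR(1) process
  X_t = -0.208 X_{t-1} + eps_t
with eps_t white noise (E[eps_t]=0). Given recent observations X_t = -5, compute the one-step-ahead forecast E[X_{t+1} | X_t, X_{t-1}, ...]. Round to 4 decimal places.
E[X_{t+1} \mid \mathcal F_t] = 1.0400

For an AR(p) model X_t = c + sum_i phi_i X_{t-i} + eps_t, the
one-step-ahead conditional mean is
  E[X_{t+1} | X_t, ...] = c + sum_i phi_i X_{t+1-i}.
Substitute known values:
  E[X_{t+1} | ...] = (-0.208) * (-5)
                   = 1.0400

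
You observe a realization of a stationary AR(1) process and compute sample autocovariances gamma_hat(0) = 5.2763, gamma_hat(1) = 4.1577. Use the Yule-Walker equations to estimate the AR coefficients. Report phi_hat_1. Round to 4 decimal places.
\hat\phi_{1} = 0.7880

The Yule-Walker equations for an AR(p) process read, in matrix form,
  Gamma_p phi = r_p,   with   (Gamma_p)_{ij} = gamma(|i - j|),
                       (r_p)_i = gamma(i),   i,j = 1..p.
Substitute the sample gammas (Toeplitz matrix and right-hand side of size 1):
  Gamma_p = [[5.2763]]
  r_p     = [4.1577]
With p = 1 this is the single equation gamma(0) phi_1 = gamma(1):
  phi_hat_1 = gamma(1) / gamma(0) = 4.1577 / 5.2763 = 0.7880.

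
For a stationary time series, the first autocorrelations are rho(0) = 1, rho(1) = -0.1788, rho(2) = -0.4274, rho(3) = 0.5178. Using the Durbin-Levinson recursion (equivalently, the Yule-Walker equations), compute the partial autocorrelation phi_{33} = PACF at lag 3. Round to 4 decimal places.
\phi_{33} = 0.4270

The PACF at lag k is phi_{kk}, the last component of the solution
to the Yule-Walker system G_k phi = r_k where
  (G_k)_{ij} = rho(|i - j|), (r_k)_i = rho(i), i,j = 1..k.
Equivalently, Durbin-Levinson gives phi_{kk} iteratively:
  phi_{11} = rho(1)
  phi_{kk} = [rho(k) - sum_{j=1..k-1} phi_{k-1,j} rho(k-j)]
            / [1 - sum_{j=1..k-1} phi_{k-1,j} rho(j)],
  phi_{k,j} = phi_{k-1,j} - phi_{kk} phi_{k-1,k-j},  j = 1..k-1.
Step k = 1:
  phi_11 = rho(1) = -0.1788.
Step k = 2:
  phi_22 = [rho(2) - phi_11 rho(1)] / [1 - phi_11 rho(1)] = [-0.4274 - (-0.1788)(-0.1788)] / [1 - (-0.1788)(-0.1788)]
         = -0.45936944 / 0.96803056 = -0.47454.
  Update: phi_21 = phi_11 - phi_22 phi_11 = -0.1788 - (-0.47454)(-0.1788) = -0.263648.
Step k = 3:
  phi_33 = [rho(3) - phi_21 rho(2) - phi_22 rho(1)] / [1 - phi_21 rho(1) - phi_22 rho(2)]
    numerator   = 0.5178 - (-0.263648)(-0.4274) - (-0.47454)(-0.1788) = 0.32026914
    denominator = 1 - (-0.263648)(-0.1788) - (-0.47454)(-0.4274) = 0.75004128
  phi_33 = 0.32026914 / 0.75004128 = 0.427.
Therefore phi_{33} = 0.4270.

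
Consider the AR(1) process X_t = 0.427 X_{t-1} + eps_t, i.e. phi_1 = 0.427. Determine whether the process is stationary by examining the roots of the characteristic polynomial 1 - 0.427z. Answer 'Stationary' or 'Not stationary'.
\text{Stationary}

The AR(p) characteristic polynomial is P(z) = 1 - 0.427z.
Stationarity requires all roots to lie outside the unit circle, i.e. |z| > 1 for every root.
This is linear in z: 1 + (-0.427) z = 0  =>  z = -1/(-0.427) = 2.34192,  |z| = 2.34192.
Moduli of all roots: 2.3419.
All moduli strictly greater than 1? Yes.
Verdict: Stationary.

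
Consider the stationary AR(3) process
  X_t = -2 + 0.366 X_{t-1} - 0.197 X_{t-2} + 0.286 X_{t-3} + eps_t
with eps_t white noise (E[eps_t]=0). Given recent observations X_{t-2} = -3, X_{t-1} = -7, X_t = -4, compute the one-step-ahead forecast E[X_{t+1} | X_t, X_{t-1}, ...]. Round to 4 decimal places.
E[X_{t+1} \mid \mathcal F_t] = -2.9430

For an AR(p) model X_t = c + sum_i phi_i X_{t-i} + eps_t, the
one-step-ahead conditional mean is
  E[X_{t+1} | X_t, ...] = c + sum_i phi_i X_{t+1-i}.
Substitute known values:
  E[X_{t+1} | ...] = -2 + (0.366) * (-4) + (-0.197) * (-7) + (0.286) * (-3)
                   = -2.9430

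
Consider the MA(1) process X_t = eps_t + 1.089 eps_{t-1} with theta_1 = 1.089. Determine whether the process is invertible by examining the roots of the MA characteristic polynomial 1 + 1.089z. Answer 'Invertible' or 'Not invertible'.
\text{Not invertible}

The MA(q) characteristic polynomial is P(z) = 1 + 1.089z.
Invertibility requires all roots to lie outside the unit circle, i.e. |z| > 1 for every root.
This is linear in z: 1 + (1.089) z = 0  =>  z = -1/(1.089) = -0.918274,  |z| = 0.918274.
Moduli of all roots: 0.9183.
All moduli strictly greater than 1? No.
Verdict: Not invertible.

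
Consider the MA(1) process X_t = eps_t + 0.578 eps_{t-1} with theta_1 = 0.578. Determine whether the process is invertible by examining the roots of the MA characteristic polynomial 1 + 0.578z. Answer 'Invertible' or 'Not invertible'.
\text{Invertible}

The MA(q) characteristic polynomial is P(z) = 1 + 0.578z.
Invertibility requires all roots to lie outside the unit circle, i.e. |z| > 1 for every root.
This is linear in z: 1 + (0.578) z = 0  =>  z = -1/(0.578) = -1.730104,  |z| = 1.730104.
Moduli of all roots: 1.7301.
All moduli strictly greater than 1? Yes.
Verdict: Invertible.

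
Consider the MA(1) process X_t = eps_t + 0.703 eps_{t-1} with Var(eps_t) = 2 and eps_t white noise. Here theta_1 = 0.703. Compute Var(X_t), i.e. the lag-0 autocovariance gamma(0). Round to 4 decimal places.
\gamma(0) = 2.9884

For an MA(q) process X_t = eps_t + sum_i theta_i eps_{t-i} with
Var(eps_t) = sigma^2, the variance is
  gamma(0) = sigma^2 * (1 + sum_i theta_i^2).
  sum_i theta_i^2 = (0.703)^2 = 0.494209.
  gamma(0) = 2 * (1 + 0.494209) = 2 * 1.494209 = 2.988418, which rounds to 2.9884.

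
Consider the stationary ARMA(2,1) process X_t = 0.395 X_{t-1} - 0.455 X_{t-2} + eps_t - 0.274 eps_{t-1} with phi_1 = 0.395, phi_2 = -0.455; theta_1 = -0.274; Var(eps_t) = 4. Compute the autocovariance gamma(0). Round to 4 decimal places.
\gamma(0) = 5.0443

Multiply the model equation by X_{t-k} and take expectations. With theta_0 = psi_0 = 1 and psi_j the MA(infinity) weights, this gives
  gamma(k) - sum_i phi_i gamma(k-i) = c_k,
  c_k = sigma^2 * sum_{j=k..q} theta_j psi_{j-k}   (c_k = 0 for k > q),
using gamma(-m) = gamma(m).
psi-weights needed (psi_j = theta_j + sum_i phi_i psi_{j-i}):
  psi_1 = theta_1 + phi_1 = -0.274 + (0.395) = 0.121
Right-hand sides:
  c_0 = sigma^2 (1 + theta_1 psi_1) = 4 * (1 + (-0.274)(0.121)) = 4 * 0.966846 = 3.867384
  c_1 = sigma^2 theta_1 = 4 * (-0.274) = -1.096
  c_2 = 0
Equations for k = 0, 1, 2 (AR order 2, c_2 = 0):
  (E0) gamma(0) = phi_1 gamma(1) + phi_2 gamma(2) + c_0
  (E1) gamma(1) = phi_1 gamma(0) + phi_2 gamma(1) + c_1
  (E2) gamma(2) = phi_1 gamma(1) + phi_2 gamma(0)
From (E1): gamma(1) = A gamma(0) + B with
  A = phi_1 / (1 - phi_2) = 0.395 / 1.455 = 0.271478,   B = c_1 / (1 - phi_2) = -1.096 / 1.455 = -0.753265.
Insert (E2) into (E0): gamma(0) (1 - phi_2^2) = phi_1 (1 + phi_2) gamma(1) + c_0.
  phi_1 (1 + phi_2) = (0.395)(0.545) = 0.215275,   1 - phi_2^2 = 0.792975.
Replace gamma(1) by A gamma(0) + B and collect gamma(0):
  gamma(0) [0.792975 - (0.215275)(0.271478)] = (0.215275)(-0.753265) + 3.867384
  gamma(0) * 0.734533 = 3.705225
  gamma(0) = 3.705225 / 0.734533 = 5.04433.
Therefore gamma(0) = 5.0443 (to 4 decimal places).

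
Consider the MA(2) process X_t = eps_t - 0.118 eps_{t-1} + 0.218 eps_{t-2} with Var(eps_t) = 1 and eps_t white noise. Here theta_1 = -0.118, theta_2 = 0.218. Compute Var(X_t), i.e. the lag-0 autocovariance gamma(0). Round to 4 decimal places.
\gamma(0) = 1.0614

For an MA(q) process X_t = eps_t + sum_i theta_i eps_{t-i} with
Var(eps_t) = sigma^2, the variance is
  gamma(0) = sigma^2 * (1 + sum_i theta_i^2).
  sum_i theta_i^2 = (-0.118)^2 + (0.218)^2 = 0.013924 + 0.047524 = 0.061448.
  gamma(0) = 1 * (1 + 0.061448) = 1 * 1.061448 = 1.061448, which rounds to 1.0614.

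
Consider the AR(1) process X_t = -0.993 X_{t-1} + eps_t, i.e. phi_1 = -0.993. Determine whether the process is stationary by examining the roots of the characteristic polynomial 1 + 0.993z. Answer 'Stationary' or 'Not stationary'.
\text{Stationary}

The AR(p) characteristic polynomial is P(z) = 1 + 0.993z.
Stationarity requires all roots to lie outside the unit circle, i.e. |z| > 1 for every root.
This is linear in z: 1 + (0.993) z = 0  =>  z = -1/(0.993) = -1.007049,  |z| = 1.007049.
Moduli of all roots: 1.0070.
All moduli strictly greater than 1? Yes.
Verdict: Stationary.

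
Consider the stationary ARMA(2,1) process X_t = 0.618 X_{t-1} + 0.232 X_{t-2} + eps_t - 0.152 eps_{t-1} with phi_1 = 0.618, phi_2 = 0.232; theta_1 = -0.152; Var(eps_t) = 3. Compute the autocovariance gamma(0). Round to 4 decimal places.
\gamma(0) = 7.0027

Multiply the model equation by X_{t-k} and take expectations. With theta_0 = psi_0 = 1 and psi_j the MA(infinity) weights, this gives
  gamma(k) - sum_i phi_i gamma(k-i) = c_k,
  c_k = sigma^2 * sum_{j=k..q} theta_j psi_{j-k}   (c_k = 0 for k > q),
using gamma(-m) = gamma(m).
psi-weights needed (psi_j = theta_j + sum_i phi_i psi_{j-i}):
  psi_1 = theta_1 + phi_1 = -0.152 + (0.618) = 0.466
Right-hand sides:
  c_0 = sigma^2 (1 + theta_1 psi_1) = 3 * (1 + (-0.152)(0.466)) = 3 * 0.929168 = 2.787504
  c_1 = sigma^2 theta_1 = 3 * (-0.152) = -0.456
  c_2 = 0
Equations for k = 0, 1, 2 (AR order 2, c_2 = 0):
  (E0) gamma(0) = phi_1 gamma(1) + phi_2 gamma(2) + c_0
  (E1) gamma(1) = phi_1 gamma(0) + phi_2 gamma(1) + c_1
  (E2) gamma(2) = phi_1 gamma(1) + phi_2 gamma(0)
From (E1): gamma(1) = A gamma(0) + B with
  A = phi_1 / (1 - phi_2) = 0.618 / 0.768 = 0.804688,   B = c_1 / (1 - phi_2) = -0.456 / 0.768 = -0.59375.
Insert (E2) into (E0): gamma(0) (1 - phi_2^2) = phi_1 (1 + phi_2) gamma(1) + c_0.
  phi_1 (1 + phi_2) = (0.618)(1.232) = 0.761376,   1 - phi_2^2 = 0.946176.
Replace gamma(1) by A gamma(0) + B and collect gamma(0):
  gamma(0) [0.946176 - (0.761376)(0.804688)] = (0.761376)(-0.59375) + 2.787504
  gamma(0) * 0.333506 = 2.335437
  gamma(0) = 2.335437 / 0.333506 = 7.002678.
Therefore gamma(0) = 7.0027 (to 4 decimal places).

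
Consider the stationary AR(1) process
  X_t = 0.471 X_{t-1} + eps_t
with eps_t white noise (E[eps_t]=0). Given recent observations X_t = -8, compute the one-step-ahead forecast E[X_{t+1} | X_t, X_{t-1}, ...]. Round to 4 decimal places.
E[X_{t+1} \mid \mathcal F_t] = -3.7680

For an AR(p) model X_t = c + sum_i phi_i X_{t-i} + eps_t, the
one-step-ahead conditional mean is
  E[X_{t+1} | X_t, ...] = c + sum_i phi_i X_{t+1-i}.
Substitute known values:
  E[X_{t+1} | ...] = (0.471) * (-8)
                   = -3.7680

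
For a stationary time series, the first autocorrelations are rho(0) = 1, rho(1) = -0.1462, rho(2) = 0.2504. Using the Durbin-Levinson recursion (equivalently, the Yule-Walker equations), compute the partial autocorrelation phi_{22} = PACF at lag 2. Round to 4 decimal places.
\phi_{22} = 0.2340

The PACF at lag k is phi_{kk}, the last component of the solution
to the Yule-Walker system G_k phi = r_k where
  (G_k)_{ij} = rho(|i - j|), (r_k)_i = rho(i), i,j = 1..k.
Equivalently, Durbin-Levinson gives phi_{kk} iteratively:
  phi_{11} = rho(1)
  phi_{kk} = [rho(k) - sum_{j=1..k-1} phi_{k-1,j} rho(k-j)]
            / [1 - sum_{j=1..k-1} phi_{k-1,j} rho(j)],
  phi_{k,j} = phi_{k-1,j} - phi_{kk} phi_{k-1,k-j},  j = 1..k-1.
Step k = 1:
  phi_11 = rho(1) = -0.1462.
Step k = 2:
  phi_22 = [rho(2) - phi_11 rho(1)] / [1 - phi_11 rho(1)] = [0.2504 - (-0.1462)(-0.1462)] / [1 - (-0.1462)(-0.1462)]
         = 0.22902556 / 0.97862556 = 0.234.
Therefore phi_{22} = 0.2340.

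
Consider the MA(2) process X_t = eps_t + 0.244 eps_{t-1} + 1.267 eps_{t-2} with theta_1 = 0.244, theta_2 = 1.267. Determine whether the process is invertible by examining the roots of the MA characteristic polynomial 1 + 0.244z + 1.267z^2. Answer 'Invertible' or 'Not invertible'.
\text{Not invertible}

The MA(q) characteristic polynomial is P(z) = 1 + 0.244z + 1.267z^2.
Invertibility requires all roots to lie outside the unit circle, i.e. |z| > 1 for every root.
Set 1 + (0.244) z + (1.267) z^2 = 0, i.e. a z^2 + b z + c = 0 with a = 1.267, b = 0.244, c = 1.
Discriminant D = b^2 - 4ac = (0.244)^2 - 4*(1.267)*1 = 0.059536 - (5.068) = -5.008464.
D < 0, so the roots are the complex-conjugate pair z = (-b +/- i sqrt(-D)) / (2a) = -0.0963 +/- 0.8832i.
For a conjugate pair |z|^2 = z * conj(z) = (product of roots) = c/a = 1/(1.267) = 0.789266, so |z| = sqrt(0.789266) = 0.8884 for both roots.
Moduli of all roots: 0.8884, 0.8884.
All moduli strictly greater than 1? No.
Verdict: Not invertible.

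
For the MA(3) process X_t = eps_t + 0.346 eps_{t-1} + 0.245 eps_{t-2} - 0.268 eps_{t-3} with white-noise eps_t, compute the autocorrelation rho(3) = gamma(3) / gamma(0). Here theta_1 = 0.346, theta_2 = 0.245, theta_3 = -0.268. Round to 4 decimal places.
\rho(3) = -0.2141

For an MA(q) process with theta_0 = 1, the autocovariance is
  gamma(k) = sigma^2 * sum_{i=0..q-k} theta_i * theta_{i+k},
and rho(k) = gamma(k) / gamma(0). Sigma^2 cancels.
  numerator   = (1)*(-0.268) = -0.268.
  denominator = (1)^2 + (0.346)^2 + (0.245)^2 + (-0.268)^2 = 1.251565.
  rho(3) = -0.268 / 1.251565 = -0.2141.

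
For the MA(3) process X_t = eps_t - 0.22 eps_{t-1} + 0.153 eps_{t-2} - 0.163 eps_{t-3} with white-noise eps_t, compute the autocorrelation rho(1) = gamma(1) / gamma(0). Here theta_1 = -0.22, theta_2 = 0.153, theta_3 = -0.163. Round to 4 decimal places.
\rho(1) = -0.2536

For an MA(q) process with theta_0 = 1, the autocovariance is
  gamma(k) = sigma^2 * sum_{i=0..q-k} theta_i * theta_{i+k},
and rho(k) = gamma(k) / gamma(0). Sigma^2 cancels.
  numerator   = (1)*(-0.22) + (-0.22)*(0.153) + (0.153)*(-0.163) = -0.278599.
  denominator = (1)^2 + (-0.22)^2 + (0.153)^2 + (-0.163)^2 = 1.098378.
  rho(1) = -0.278599 / 1.098378 = -0.2536.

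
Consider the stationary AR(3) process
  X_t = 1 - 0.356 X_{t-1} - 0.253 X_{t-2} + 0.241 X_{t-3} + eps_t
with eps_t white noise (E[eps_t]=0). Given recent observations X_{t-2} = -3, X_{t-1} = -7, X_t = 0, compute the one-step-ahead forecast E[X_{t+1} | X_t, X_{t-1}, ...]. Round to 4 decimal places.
E[X_{t+1} \mid \mathcal F_t] = 2.0480

For an AR(p) model X_t = c + sum_i phi_i X_{t-i} + eps_t, the
one-step-ahead conditional mean is
  E[X_{t+1} | X_t, ...] = c + sum_i phi_i X_{t+1-i}.
Substitute known values:
  E[X_{t+1} | ...] = 1 + (-0.356) * (0) + (-0.253) * (-7) + (0.241) * (-3)
                   = 2.0480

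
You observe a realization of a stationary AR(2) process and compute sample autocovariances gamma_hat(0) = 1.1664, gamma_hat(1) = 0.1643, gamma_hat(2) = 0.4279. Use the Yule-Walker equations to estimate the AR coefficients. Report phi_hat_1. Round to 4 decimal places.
\hat\phi_{1} = 0.0910

The Yule-Walker equations for an AR(p) process read, in matrix form,
  Gamma_p phi = r_p,   with   (Gamma_p)_{ij} = gamma(|i - j|),
                       (r_p)_i = gamma(i),   i,j = 1..p.
Substitute the sample gammas (Toeplitz matrix and right-hand side of size 2):
  Gamma_p = [[1.1664, 0.1643], [0.1643, 1.1664]]
  r_p     = [0.1643, 0.4279]
Written out:
  1.1664 phi_1 + 0.1643 phi_2 = 0.1643
  0.1643 phi_1 + 1.1664 phi_2 = 0.4279
Solve by Cramer's rule:
  det = gamma(0)^2 - gamma(1)^2 = (1.1664)^2 - (0.1643)^2 = 1.36048896 - 0.02699449 = 1.33349447
  phi_hat_1 = [gamma(1) gamma(0) - gamma(1) gamma(2)] / det = [(0.1643)(1.1664) - (0.1643)(0.4279)] / 1.33349447 = 0.12133555 / 1.33349447 = 0.091
  phi_hat_2 = [gamma(0) gamma(2) - gamma(1)^2] / det = [(1.1664)(0.4279) - (0.1643)^2] / 1.33349447 = 0.47210807 / 1.33349447 = 0.354
So phi_hat = [0.0910, 0.3540].
Therefore phi_hat_1 = 0.0910.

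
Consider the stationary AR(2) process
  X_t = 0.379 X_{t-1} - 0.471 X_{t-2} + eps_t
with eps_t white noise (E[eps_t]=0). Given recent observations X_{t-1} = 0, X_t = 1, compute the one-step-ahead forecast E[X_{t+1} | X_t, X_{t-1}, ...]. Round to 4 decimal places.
E[X_{t+1} \mid \mathcal F_t] = 0.3790

For an AR(p) model X_t = c + sum_i phi_i X_{t-i} + eps_t, the
one-step-ahead conditional mean is
  E[X_{t+1} | X_t, ...] = c + sum_i phi_i X_{t+1-i}.
Substitute known values:
  E[X_{t+1} | ...] = (0.379) * (1) + (-0.471) * (0)
                   = 0.3790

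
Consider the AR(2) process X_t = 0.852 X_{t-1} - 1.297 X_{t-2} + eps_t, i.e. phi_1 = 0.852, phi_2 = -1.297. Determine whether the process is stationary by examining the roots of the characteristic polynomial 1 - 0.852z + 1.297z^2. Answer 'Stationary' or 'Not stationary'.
\text{Not stationary}

The AR(p) characteristic polynomial is P(z) = 1 - 0.852z + 1.297z^2.
Stationarity requires all roots to lie outside the unit circle, i.e. |z| > 1 for every root.
Set 1 + (-0.852) z + (1.297) z^2 = 0, i.e. a z^2 + b z + c = 0 with a = 1.297, b = -0.852, c = 1.
Discriminant D = b^2 - 4ac = (-0.852)^2 - 4*(1.297)*1 = 0.725904 - (5.188) = -4.462096.
D < 0, so the roots are the complex-conjugate pair z = (-b +/- i sqrt(-D)) / (2a) = 0.3285 +/- 0.8143i.
For a conjugate pair |z|^2 = z * conj(z) = (product of roots) = c/a = 1/(1.297) = 0.77101, so |z| = sqrt(0.77101) = 0.8781 for both roots.
Moduli of all roots: 0.8781, 0.8781.
All moduli strictly greater than 1? No.
Verdict: Not stationary.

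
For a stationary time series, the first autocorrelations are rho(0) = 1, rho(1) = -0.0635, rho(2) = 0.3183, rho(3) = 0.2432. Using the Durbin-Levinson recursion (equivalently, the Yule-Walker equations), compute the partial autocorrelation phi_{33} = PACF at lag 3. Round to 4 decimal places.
\phi_{33} = 0.3090

The PACF at lag k is phi_{kk}, the last component of the solution
to the Yule-Walker system G_k phi = r_k where
  (G_k)_{ij} = rho(|i - j|), (r_k)_i = rho(i), i,j = 1..k.
Equivalently, Durbin-Levinson gives phi_{kk} iteratively:
  phi_{11} = rho(1)
  phi_{kk} = [rho(k) - sum_{j=1..k-1} phi_{k-1,j} rho(k-j)]
            / [1 - sum_{j=1..k-1} phi_{k-1,j} rho(j)],
  phi_{k,j} = phi_{k-1,j} - phi_{kk} phi_{k-1,k-j},  j = 1..k-1.
Step k = 1:
  phi_11 = rho(1) = -0.0635.
Step k = 2:
  phi_22 = [rho(2) - phi_11 rho(1)] / [1 - phi_11 rho(1)] = [0.3183 - (-0.0635)(-0.0635)] / [1 - (-0.0635)(-0.0635)]
         = 0.31426775 / 0.99596775 = 0.31554.
  Update: phi_21 = phi_11 - phi_22 phi_11 = -0.0635 - (0.31554)(-0.0635) = -0.043463.
Step k = 3:
  phi_33 = [rho(3) - phi_21 rho(2) - phi_22 rho(1)] / [1 - phi_21 rho(1) - phi_22 rho(2)]
    numerator   = 0.2432 - (-0.043463)(0.3183) - (0.31554)(-0.0635) = 0.27707113
    denominator = 1 - (-0.043463)(-0.0635) - (0.31554)(0.3183) = 0.89680368
  phi_33 = 0.27707113 / 0.89680368 = 0.309.
Therefore phi_{33} = 0.3090.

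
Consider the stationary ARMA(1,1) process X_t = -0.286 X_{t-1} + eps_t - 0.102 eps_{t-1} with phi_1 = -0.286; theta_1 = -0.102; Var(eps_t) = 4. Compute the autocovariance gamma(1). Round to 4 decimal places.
\gamma(1) = -1.7396

Multiply the model equation by X_{t-k} and take expectations. With theta_0 = psi_0 = 1 and psi_j the MA(infinity) weights, this gives
  gamma(k) - sum_i phi_i gamma(k-i) = c_k,
  c_k = sigma^2 * sum_{j=k..q} theta_j psi_{j-k}   (c_k = 0 for k > q),
using gamma(-m) = gamma(m).
psi-weights needed (psi_j = theta_j + sum_i phi_i psi_{j-i}):
  psi_1 = theta_1 + phi_1 = -0.102 + (-0.286) = -0.388
Right-hand sides:
  c_0 = sigma^2 (1 + theta_1 psi_1) = 4 * (1 + (-0.102)(-0.388)) = 4 * 1.039576 = 4.158304
  c_1 = sigma^2 theta_1 = 4 * (-0.102) = -0.408
  c_2 = 0
Equations for k = 0 and k = 1 (AR order 1):
  gamma(0) = phi_1 gamma(1) + c_0
  gamma(1) = phi_1 gamma(0) + c_1
Substituting the second into the first: gamma(0) (1 - phi_1^2) = c_0 + phi_1 c_1, so
  gamma(0) = (c_0 + phi_1 c_1) / (1 - phi_1^2) = (4.158304 + (-0.286)(-0.408)) / (1 - (-0.286)^2) = 4.274992 / 0.918204 = 4.655819.
  gamma(1) = phi_1 gamma(0) + c_1 = (-0.286)(4.655819) + (-0.408) = -1.739564.
Therefore gamma(1) = -1.7396 (to 4 decimal places).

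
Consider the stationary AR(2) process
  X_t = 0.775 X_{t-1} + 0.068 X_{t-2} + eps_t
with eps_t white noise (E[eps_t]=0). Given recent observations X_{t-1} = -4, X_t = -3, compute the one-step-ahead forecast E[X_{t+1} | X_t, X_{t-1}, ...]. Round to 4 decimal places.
E[X_{t+1} \mid \mathcal F_t] = -2.5970

For an AR(p) model X_t = c + sum_i phi_i X_{t-i} + eps_t, the
one-step-ahead conditional mean is
  E[X_{t+1} | X_t, ...] = c + sum_i phi_i X_{t+1-i}.
Substitute known values:
  E[X_{t+1} | ...] = (0.775) * (-3) + (0.068) * (-4)
                   = -2.5970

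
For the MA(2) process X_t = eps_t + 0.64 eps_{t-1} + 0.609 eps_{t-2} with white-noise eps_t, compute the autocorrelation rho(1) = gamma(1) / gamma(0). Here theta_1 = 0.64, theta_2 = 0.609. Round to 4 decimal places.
\rho(1) = 0.5784

For an MA(q) process with theta_0 = 1, the autocovariance is
  gamma(k) = sigma^2 * sum_{i=0..q-k} theta_i * theta_{i+k},
and rho(k) = gamma(k) / gamma(0). Sigma^2 cancels.
  numerator   = (1)*(0.64) + (0.64)*(0.609) = 1.02976.
  denominator = (1)^2 + (0.64)^2 + (0.609)^2 = 1.780481.
  rho(1) = 1.02976 / 1.780481 = 0.5784.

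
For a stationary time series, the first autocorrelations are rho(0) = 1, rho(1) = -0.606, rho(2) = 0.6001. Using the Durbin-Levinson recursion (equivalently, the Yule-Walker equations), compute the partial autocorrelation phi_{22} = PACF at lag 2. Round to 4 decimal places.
\phi_{22} = 0.3680

The PACF at lag k is phi_{kk}, the last component of the solution
to the Yule-Walker system G_k phi = r_k where
  (G_k)_{ij} = rho(|i - j|), (r_k)_i = rho(i), i,j = 1..k.
Equivalently, Durbin-Levinson gives phi_{kk} iteratively:
  phi_{11} = rho(1)
  phi_{kk} = [rho(k) - sum_{j=1..k-1} phi_{k-1,j} rho(k-j)]
            / [1 - sum_{j=1..k-1} phi_{k-1,j} rho(j)],
  phi_{k,j} = phi_{k-1,j} - phi_{kk} phi_{k-1,k-j},  j = 1..k-1.
Step k = 1:
  phi_11 = rho(1) = -0.606.
Step k = 2:
  phi_22 = [rho(2) - phi_11 rho(1)] / [1 - phi_11 rho(1)] = [0.6001 - (-0.606)(-0.606)] / [1 - (-0.606)(-0.606)]
         = 0.232864 / 0.632764 = 0.368.
Therefore phi_{22} = 0.3680.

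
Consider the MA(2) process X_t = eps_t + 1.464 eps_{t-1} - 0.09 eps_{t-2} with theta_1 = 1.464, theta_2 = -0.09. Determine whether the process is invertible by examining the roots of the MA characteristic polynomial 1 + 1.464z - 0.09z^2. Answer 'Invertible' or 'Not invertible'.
\text{Not invertible}

The MA(q) characteristic polynomial is P(z) = 1 + 1.464z - 0.09z^2.
Invertibility requires all roots to lie outside the unit circle, i.e. |z| > 1 for every root.
Set 1 + (1.464) z + (-0.09) z^2 = 0, i.e. a z^2 + b z + c = 0 with a = -0.09, b = 1.464, c = 1.
Discriminant D = b^2 - 4ac = (1.464)^2 - 4*(-0.09)*1 = 2.143296 - (-0.36) = 2.503296.
D >= 0, so the roots are real: z = (-b +/- sqrt(D)) / (2a) = (-1.464 +/- 1.582181) / (-0.18).
  z_1 = (-1.464 + 1.582181) / (-0.18) = -0.6566,   |z_1| = 0.6566.
  z_2 = (-1.464 - 1.582181) / (-0.18) = 16.9232,   |z_2| = 16.9232.
Moduli of all roots: 0.6566, 16.9232.
All moduli strictly greater than 1? No.
Verdict: Not invertible.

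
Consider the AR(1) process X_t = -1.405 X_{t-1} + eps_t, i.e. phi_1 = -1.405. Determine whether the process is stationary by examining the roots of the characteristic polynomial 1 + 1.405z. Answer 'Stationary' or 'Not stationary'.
\text{Not stationary}

The AR(p) characteristic polynomial is P(z) = 1 + 1.405z.
Stationarity requires all roots to lie outside the unit circle, i.e. |z| > 1 for every root.
This is linear in z: 1 + (1.405) z = 0  =>  z = -1/(1.405) = -0.711744,  |z| = 0.711744.
Moduli of all roots: 0.7117.
All moduli strictly greater than 1? No.
Verdict: Not stationary.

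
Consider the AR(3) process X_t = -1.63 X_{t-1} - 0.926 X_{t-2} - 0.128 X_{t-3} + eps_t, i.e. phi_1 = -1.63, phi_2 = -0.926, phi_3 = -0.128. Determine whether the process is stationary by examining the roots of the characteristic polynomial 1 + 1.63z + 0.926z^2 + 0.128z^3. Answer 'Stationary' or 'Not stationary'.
\text{Stationary}

The AR(p) characteristic polynomial is P(z) = 1 + 1.63z + 0.926z^2 + 0.128z^3.
Stationarity requires all roots to lie outside the unit circle, i.e. |z| > 1 for every root.
Degree 3: look for a simple real root z0 first, then factor out (1 - z/z0) and solve the remaining quadratic.
Testing z0 = -5: P(-5) = 1 + (1.63)(-5) + (0.926)(-5)^2 + (0.128)(-5)^3
  = 1 + (-8.15) + (23.15) + (-16) = 0.  So z_0 = -5 is a root, |z_0| = 5.
Divide out the factor (1 + 0.2 z) = (1 - z/z0) (since 1/z0 = -0.2):
  P(z) = (1 + 0.2 z)(1 + (1.43) z + (0.64) z^2)
  [check: z-coef 1.43 - (-0.2) = 1.63; z^2-coef 0.64 - (-0.2)(1.43) = 0.926; z^3-coef -(-0.2)(0.64) = 0.128.]
Remaining roots from the quadratic factor 1 + (1.43) z + (0.64) z^2:
  Set 1 + (1.43) z + (0.64) z^2 = 0, i.e. a z^2 + b z + c = 0 with a = 0.64, b = 1.43, c = 1.
  Discriminant D = b^2 - 4ac = (1.43)^2 - 4*(0.64)*1 = 2.0449 - (2.56) = -0.5151.
  D < 0, so the roots are the complex-conjugate pair z = (-b +/- i sqrt(-D)) / (2a) = -1.1172 +/- 0.5607i.
  For a conjugate pair |z|^2 = z * conj(z) = (product of roots) = c/a = 1/(0.64) = 1.5625, so |z| = sqrt(1.5625) = 1.25 for both roots.
Moduli of all roots: 5.0000, 1.2500, 1.2500.
All moduli strictly greater than 1? Yes.
Verdict: Stationary.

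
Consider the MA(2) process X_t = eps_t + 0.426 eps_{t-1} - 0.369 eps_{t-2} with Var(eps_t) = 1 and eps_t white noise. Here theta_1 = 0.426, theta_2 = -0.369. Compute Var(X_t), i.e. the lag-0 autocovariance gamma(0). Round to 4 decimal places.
\gamma(0) = 1.3176

For an MA(q) process X_t = eps_t + sum_i theta_i eps_{t-i} with
Var(eps_t) = sigma^2, the variance is
  gamma(0) = sigma^2 * (1 + sum_i theta_i^2).
  sum_i theta_i^2 = (0.426)^2 + (-0.369)^2 = 0.181476 + 0.136161 = 0.317637.
  gamma(0) = 1 * (1 + 0.317637) = 1 * 1.317637 = 1.317637, which rounds to 1.3176.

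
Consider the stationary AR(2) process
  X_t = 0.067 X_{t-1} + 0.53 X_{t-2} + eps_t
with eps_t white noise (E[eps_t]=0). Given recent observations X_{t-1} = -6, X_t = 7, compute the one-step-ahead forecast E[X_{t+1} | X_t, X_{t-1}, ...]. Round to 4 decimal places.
E[X_{t+1} \mid \mathcal F_t] = -2.7110

For an AR(p) model X_t = c + sum_i phi_i X_{t-i} + eps_t, the
one-step-ahead conditional mean is
  E[X_{t+1} | X_t, ...] = c + sum_i phi_i X_{t+1-i}.
Substitute known values:
  E[X_{t+1} | ...] = (0.067) * (7) + (0.53) * (-6)
                   = -2.7110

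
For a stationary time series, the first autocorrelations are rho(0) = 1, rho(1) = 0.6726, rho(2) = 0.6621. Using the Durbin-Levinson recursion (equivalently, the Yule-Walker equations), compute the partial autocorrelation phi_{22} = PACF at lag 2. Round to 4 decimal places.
\phi_{22} = 0.3830

The PACF at lag k is phi_{kk}, the last component of the solution
to the Yule-Walker system G_k phi = r_k where
  (G_k)_{ij} = rho(|i - j|), (r_k)_i = rho(i), i,j = 1..k.
Equivalently, Durbin-Levinson gives phi_{kk} iteratively:
  phi_{11} = rho(1)
  phi_{kk} = [rho(k) - sum_{j=1..k-1} phi_{k-1,j} rho(k-j)]
            / [1 - sum_{j=1..k-1} phi_{k-1,j} rho(j)],
  phi_{k,j} = phi_{k-1,j} - phi_{kk} phi_{k-1,k-j},  j = 1..k-1.
Step k = 1:
  phi_11 = rho(1) = 0.6726.
Step k = 2:
  phi_22 = [rho(2) - phi_11 rho(1)] / [1 - phi_11 rho(1)] = [0.6621 - (0.6726)(0.6726)] / [1 - (0.6726)(0.6726)]
         = 0.20970924 / 0.54760924 = 0.383.
Therefore phi_{22} = 0.3830.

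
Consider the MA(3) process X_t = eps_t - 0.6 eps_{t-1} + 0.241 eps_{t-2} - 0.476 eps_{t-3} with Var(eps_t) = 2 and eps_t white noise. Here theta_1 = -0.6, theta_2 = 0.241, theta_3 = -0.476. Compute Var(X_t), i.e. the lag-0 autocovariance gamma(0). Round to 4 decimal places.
\gamma(0) = 3.2893

For an MA(q) process X_t = eps_t + sum_i theta_i eps_{t-i} with
Var(eps_t) = sigma^2, the variance is
  gamma(0) = sigma^2 * (1 + sum_i theta_i^2).
  sum_i theta_i^2 = (-0.6)^2 + (0.241)^2 + (-0.476)^2 = 0.36 + 0.058081 + 0.226576 = 0.644657.
  gamma(0) = 2 * (1 + 0.644657) = 2 * 1.644657 = 3.289314, which rounds to 3.2893.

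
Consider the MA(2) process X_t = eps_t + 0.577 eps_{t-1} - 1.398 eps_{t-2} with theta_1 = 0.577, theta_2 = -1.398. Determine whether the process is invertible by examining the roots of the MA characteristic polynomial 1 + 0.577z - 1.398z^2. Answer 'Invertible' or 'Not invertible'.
\text{Not invertible}

The MA(q) characteristic polynomial is P(z) = 1 + 0.577z - 1.398z^2.
Invertibility requires all roots to lie outside the unit circle, i.e. |z| > 1 for every root.
Set 1 + (0.577) z + (-1.398) z^2 = 0, i.e. a z^2 + b z + c = 0 with a = -1.398, b = 0.577, c = 1.
Discriminant D = b^2 - 4ac = (0.577)^2 - 4*(-1.398)*1 = 0.332929 - (-5.592) = 5.924929.
D >= 0, so the roots are real: z = (-b +/- sqrt(D)) / (2a) = (-0.577 +/- 2.434118) / (-2.796).
  z_1 = (-0.577 + 2.434118) / (-2.796) = -0.6642,   |z_1| = 0.6642.
  z_2 = (-0.577 - 2.434118) / (-2.796) = 1.0769,   |z_2| = 1.0769.
Moduli of all roots: 0.6642, 1.0769.
All moduli strictly greater than 1? No.
Verdict: Not invertible.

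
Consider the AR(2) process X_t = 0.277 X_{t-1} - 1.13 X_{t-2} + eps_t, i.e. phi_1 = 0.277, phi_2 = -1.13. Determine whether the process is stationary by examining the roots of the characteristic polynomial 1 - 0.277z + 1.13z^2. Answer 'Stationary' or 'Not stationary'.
\text{Not stationary}

The AR(p) characteristic polynomial is P(z) = 1 - 0.277z + 1.13z^2.
Stationarity requires all roots to lie outside the unit circle, i.e. |z| > 1 for every root.
Set 1 + (-0.277) z + (1.13) z^2 = 0, i.e. a z^2 + b z + c = 0 with a = 1.13, b = -0.277, c = 1.
Discriminant D = b^2 - 4ac = (-0.277)^2 - 4*(1.13)*1 = 0.076729 - (4.52) = -4.443271.
D < 0, so the roots are the complex-conjugate pair z = (-b +/- i sqrt(-D)) / (2a) = 0.1226 +/- 0.9327i.
For a conjugate pair |z|^2 = z * conj(z) = (product of roots) = c/a = 1/(1.13) = 0.884956, so |z| = sqrt(0.884956) = 0.9407 for both roots.
Moduli of all roots: 0.9407, 0.9407.
All moduli strictly greater than 1? No.
Verdict: Not stationary.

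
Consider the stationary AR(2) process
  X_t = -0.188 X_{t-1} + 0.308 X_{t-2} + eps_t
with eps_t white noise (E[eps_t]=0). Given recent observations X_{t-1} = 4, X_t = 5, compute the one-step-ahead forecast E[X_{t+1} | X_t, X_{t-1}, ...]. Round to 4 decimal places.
E[X_{t+1} \mid \mathcal F_t] = 0.2920

For an AR(p) model X_t = c + sum_i phi_i X_{t-i} + eps_t, the
one-step-ahead conditional mean is
  E[X_{t+1} | X_t, ...] = c + sum_i phi_i X_{t+1-i}.
Substitute known values:
  E[X_{t+1} | ...] = (-0.188) * (5) + (0.308) * (4)
                   = 0.2920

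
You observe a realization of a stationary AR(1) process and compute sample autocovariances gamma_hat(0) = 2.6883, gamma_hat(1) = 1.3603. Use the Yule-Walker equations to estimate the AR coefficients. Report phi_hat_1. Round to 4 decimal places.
\hat\phi_{1} = 0.5060

The Yule-Walker equations for an AR(p) process read, in matrix form,
  Gamma_p phi = r_p,   with   (Gamma_p)_{ij} = gamma(|i - j|),
                       (r_p)_i = gamma(i),   i,j = 1..p.
Substitute the sample gammas (Toeplitz matrix and right-hand side of size 1):
  Gamma_p = [[2.6883]]
  r_p     = [1.3603]
With p = 1 this is the single equation gamma(0) phi_1 = gamma(1):
  phi_hat_1 = gamma(1) / gamma(0) = 1.3603 / 2.6883 = 0.5060.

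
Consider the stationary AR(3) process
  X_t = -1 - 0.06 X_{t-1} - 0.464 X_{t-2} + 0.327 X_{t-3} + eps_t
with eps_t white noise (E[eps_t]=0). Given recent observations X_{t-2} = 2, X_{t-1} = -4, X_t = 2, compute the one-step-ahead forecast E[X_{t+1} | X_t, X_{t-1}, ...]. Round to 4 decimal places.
E[X_{t+1} \mid \mathcal F_t] = 1.3900

For an AR(p) model X_t = c + sum_i phi_i X_{t-i} + eps_t, the
one-step-ahead conditional mean is
  E[X_{t+1} | X_t, ...] = c + sum_i phi_i X_{t+1-i}.
Substitute known values:
  E[X_{t+1} | ...] = -1 + (-0.06) * (2) + (-0.464) * (-4) + (0.327) * (2)
                   = 1.3900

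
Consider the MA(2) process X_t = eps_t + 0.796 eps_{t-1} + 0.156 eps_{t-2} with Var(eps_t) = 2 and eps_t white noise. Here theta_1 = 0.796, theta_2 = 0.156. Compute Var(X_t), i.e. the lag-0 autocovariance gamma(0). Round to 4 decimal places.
\gamma(0) = 3.3159

For an MA(q) process X_t = eps_t + sum_i theta_i eps_{t-i} with
Var(eps_t) = sigma^2, the variance is
  gamma(0) = sigma^2 * (1 + sum_i theta_i^2).
  sum_i theta_i^2 = (0.796)^2 + (0.156)^2 = 0.633616 + 0.024336 = 0.657952.
  gamma(0) = 2 * (1 + 0.657952) = 2 * 1.657952 = 3.315904, which rounds to 3.3159.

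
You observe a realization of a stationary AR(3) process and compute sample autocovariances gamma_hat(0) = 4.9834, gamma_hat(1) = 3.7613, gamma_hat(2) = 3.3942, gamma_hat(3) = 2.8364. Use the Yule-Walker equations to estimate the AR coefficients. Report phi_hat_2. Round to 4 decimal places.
\hat\phi_{2} = 0.2690

The Yule-Walker equations for an AR(p) process read, in matrix form,
  Gamma_p phi = r_p,   with   (Gamma_p)_{ij} = gamma(|i - j|),
                       (r_p)_i = gamma(i),   i,j = 1..p.
Substitute the sample gammas (Toeplitz matrix and right-hand side of size 3):
  Gamma_p = [[4.9834, 3.7613, 3.3942], [3.7613, 4.9834, 3.7613], [3.3942, 3.7613, 4.9834]]
  r_p     = [3.7613, 3.3942, 2.8364]
Written out (R1..R3):
  (R1) 4.9834 phi_1 + 3.7613 phi_2 + 3.3942 phi_3 = 3.7613
  (R2) 3.7613 phi_1 + 4.9834 phi_2 + 3.7613 phi_3 = 3.3942
  (R3) 3.3942 phi_1 + 3.7613 phi_2 + 4.9834 phi_3 = 2.8364
Gaussian elimination:
  R2 <- R2 - (3.7613/4.9834) R1 = R2 - (0.754766) R1:  2.144499 phi_2 + 1.199474 phi_3 = 0.555299
  R3 <- R3 - (3.3942/4.9834) R1 = R3 - (0.681101) R1:  1.199474 phi_2 + 2.671606 phi_3 = 0.274574
  R3 <- R3 - (1.199474/2.144499) R2 = R3 - (0.559326) R2:  2.000709 phi_3 = -0.036019
Back-substitution:
  phi_hat_3 = -0.036019 / 2.000709 = -0.018003
  phi_hat_2 = (0.555299 - (1.199474)(-0.018003)) / 2.144499 = 0.269011
  phi_hat_1 = (3.7613 - (3.7613)(0.269011) - (3.3942)(-0.018003)) / 4.9834 = 0.563988
So phi_hat = [0.5640, 0.2690, -0.0180].
Therefore phi_hat_2 = 0.2690.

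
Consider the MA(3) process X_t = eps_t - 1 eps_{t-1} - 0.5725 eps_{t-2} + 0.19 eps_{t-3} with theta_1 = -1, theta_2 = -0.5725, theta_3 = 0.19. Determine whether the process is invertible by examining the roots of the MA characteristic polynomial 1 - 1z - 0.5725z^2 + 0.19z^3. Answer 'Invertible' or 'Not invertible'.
\text{Not invertible}

The MA(q) characteristic polynomial is P(z) = 1 - 1z - 0.5725z^2 + 0.19z^3.
Invertibility requires all roots to lie outside the unit circle, i.e. |z| > 1 for every root.
Degree 3: look for a simple real root z0 first, then factor out (1 - z/z0) and solve the remaining quadratic.
Testing z0 = 4: P(4) = 1 + (-1)(4) + (-0.5725)(4)^2 + (0.19)(4)^3
  = 1 + (-4) + (-9.16) + (12.16) = 0.  So z_0 = 4 is a root, |z_0| = 4.
Divide out the factor (1 - 0.25 z) = (1 - z/z0) (since 1/z0 = 0.25):
  P(z) = (1 - 0.25 z)(1 + (-0.75) z + (-0.76) z^2)
  [check: z-coef -0.75 - (0.25) = -1; z^2-coef -0.76 - (0.25)(-0.75) = -0.5725; z^3-coef -(0.25)(-0.76) = 0.19.]
Remaining roots from the quadratic factor 1 + (-0.75) z + (-0.76) z^2:
  Set 1 + (-0.75) z + (-0.76) z^2 = 0, i.e. a z^2 + b z + c = 0 with a = -0.76, b = -0.75, c = 1.
  Discriminant D = b^2 - 4ac = (-0.75)^2 - 4*(-0.76)*1 = 0.5625 - (-3.04) = 3.6025.
  D >= 0, so the roots are real: z = (-b +/- sqrt(D)) / (2a) = (0.75 +/- 1.898025) / (-1.52).
    z_1 = (0.75 + 1.898025) / (-1.52) = -1.7421,   |z_1| = 1.7421.
    z_2 = (0.75 - 1.898025) / (-1.52) = 0.7553,   |z_2| = 0.7553.
Moduli of all roots: 4.0000, 1.7421, 0.7553.
All moduli strictly greater than 1? No.
Verdict: Not invertible.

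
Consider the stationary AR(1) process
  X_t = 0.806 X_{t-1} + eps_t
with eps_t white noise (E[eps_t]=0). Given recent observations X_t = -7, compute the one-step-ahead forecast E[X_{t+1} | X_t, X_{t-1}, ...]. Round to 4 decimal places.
E[X_{t+1} \mid \mathcal F_t] = -5.6420

For an AR(p) model X_t = c + sum_i phi_i X_{t-i} + eps_t, the
one-step-ahead conditional mean is
  E[X_{t+1} | X_t, ...] = c + sum_i phi_i X_{t+1-i}.
Substitute known values:
  E[X_{t+1} | ...] = (0.806) * (-7)
                   = -5.6420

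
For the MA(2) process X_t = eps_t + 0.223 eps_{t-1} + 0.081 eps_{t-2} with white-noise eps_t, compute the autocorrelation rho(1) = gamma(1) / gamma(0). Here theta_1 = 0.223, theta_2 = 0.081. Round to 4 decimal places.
\rho(1) = 0.2282

For an MA(q) process with theta_0 = 1, the autocovariance is
  gamma(k) = sigma^2 * sum_{i=0..q-k} theta_i * theta_{i+k},
and rho(k) = gamma(k) / gamma(0). Sigma^2 cancels.
  numerator   = (1)*(0.223) + (0.223)*(0.081) = 0.241063.
  denominator = (1)^2 + (0.223)^2 + (0.081)^2 = 1.05629.
  rho(1) = 0.241063 / 1.05629 = 0.2282.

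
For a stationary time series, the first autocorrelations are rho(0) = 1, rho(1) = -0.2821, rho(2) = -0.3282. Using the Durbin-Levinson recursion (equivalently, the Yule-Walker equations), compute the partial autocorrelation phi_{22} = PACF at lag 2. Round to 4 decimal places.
\phi_{22} = -0.4430

The PACF at lag k is phi_{kk}, the last component of the solution
to the Yule-Walker system G_k phi = r_k where
  (G_k)_{ij} = rho(|i - j|), (r_k)_i = rho(i), i,j = 1..k.
Equivalently, Durbin-Levinson gives phi_{kk} iteratively:
  phi_{11} = rho(1)
  phi_{kk} = [rho(k) - sum_{j=1..k-1} phi_{k-1,j} rho(k-j)]
            / [1 - sum_{j=1..k-1} phi_{k-1,j} rho(j)],
  phi_{k,j} = phi_{k-1,j} - phi_{kk} phi_{k-1,k-j},  j = 1..k-1.
Step k = 1:
  phi_11 = rho(1) = -0.2821.
Step k = 2:
  phi_22 = [rho(2) - phi_11 rho(1)] / [1 - phi_11 rho(1)] = [-0.3282 - (-0.2821)(-0.2821)] / [1 - (-0.2821)(-0.2821)]
         = -0.40778041 / 0.92041959 = -0.443.
Therefore phi_{22} = -0.4430.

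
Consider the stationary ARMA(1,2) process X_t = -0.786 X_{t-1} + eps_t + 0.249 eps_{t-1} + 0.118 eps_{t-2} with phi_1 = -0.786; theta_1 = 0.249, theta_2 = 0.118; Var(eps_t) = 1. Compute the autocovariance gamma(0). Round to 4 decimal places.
\gamma(0) = 2.0515

Multiply the model equation by X_{t-k} and take expectations. With theta_0 = psi_0 = 1 and psi_j the MA(infinity) weights, this gives
  gamma(k) - sum_i phi_i gamma(k-i) = c_k,
  c_k = sigma^2 * sum_{j=k..q} theta_j psi_{j-k}   (c_k = 0 for k > q),
using gamma(-m) = gamma(m).
psi-weights needed (psi_j = theta_j + sum_i phi_i psi_{j-i}):
  psi_1 = theta_1 + phi_1 = 0.249 + (-0.786) = -0.537
  psi_2 = theta_2 + phi_1 psi_1 = 0.118 + (-0.786)(-0.537) = 0.540082
Right-hand sides:
  c_0 = sigma^2 (1 + theta_1 psi_1 + theta_2 psi_2) = 1 * (1 + (0.249)(-0.537) + (0.118)(0.540082)) = 1 * 0.930017 = 0.930017
  c_1 = sigma^2 (theta_1 + theta_2 psi_1) = 1 * (0.249 + (0.118)(-0.537)) = 0.185634
  c_2 = sigma^2 theta_2 = 1 * (0.118) = 0.118
Equations for k = 0 and k = 1 (AR order 1):
  gamma(0) = phi_1 gamma(1) + c_0
  gamma(1) = phi_1 gamma(0) + c_1
Substituting the second into the first: gamma(0) (1 - phi_1^2) = c_0 + phi_1 c_1, so
  gamma(0) = (c_0 + phi_1 c_1) / (1 - phi_1^2) = (0.930017 + (-0.786)(0.185634)) / (1 - (-0.786)^2) = 0.784108 / 0.382204 = 2.051544.
Therefore gamma(0) = 2.0515 (to 4 decimal places).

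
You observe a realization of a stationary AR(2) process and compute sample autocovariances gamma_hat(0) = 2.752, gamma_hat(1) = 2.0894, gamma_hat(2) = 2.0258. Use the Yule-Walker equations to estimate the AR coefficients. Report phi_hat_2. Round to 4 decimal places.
\hat\phi_{2} = 0.3770

The Yule-Walker equations for an AR(p) process read, in matrix form,
  Gamma_p phi = r_p,   with   (Gamma_p)_{ij} = gamma(|i - j|),
                       (r_p)_i = gamma(i),   i,j = 1..p.
Substitute the sample gammas (Toeplitz matrix and right-hand side of size 2):
  Gamma_p = [[2.752, 2.0894], [2.0894, 2.752]]
  r_p     = [2.0894, 2.0258]
Written out:
  2.752 phi_1 + 2.0894 phi_2 = 2.0894
  2.0894 phi_1 + 2.752 phi_2 = 2.0258
Solve by Cramer's rule:
  det = gamma(0)^2 - gamma(1)^2 = (2.752)^2 - (2.0894)^2 = 7.573504 - 4.36559236 = 3.20791164
  phi_hat_1 = [gamma(1) gamma(0) - gamma(1) gamma(2)] / det = [(2.0894)(2.752) - (2.0894)(2.0258)] / 3.20791164 = 1.51732228 / 3.20791164 = 0.473
  phi_hat_2 = [gamma(0) gamma(2) - gamma(1)^2] / det = [(2.752)(2.0258) - (2.0894)^2] / 3.20791164 = 1.20940924 / 3.20791164 = 0.377
So phi_hat = [0.4730, 0.3770].
Therefore phi_hat_2 = 0.3770.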